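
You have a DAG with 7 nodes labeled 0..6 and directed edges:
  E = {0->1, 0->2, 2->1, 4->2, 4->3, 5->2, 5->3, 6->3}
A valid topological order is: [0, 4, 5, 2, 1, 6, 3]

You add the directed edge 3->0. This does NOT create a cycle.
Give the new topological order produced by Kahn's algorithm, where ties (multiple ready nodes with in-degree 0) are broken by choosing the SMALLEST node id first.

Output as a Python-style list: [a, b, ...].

Answer: [4, 5, 6, 3, 0, 2, 1]

Derivation:
Old toposort: [0, 4, 5, 2, 1, 6, 3]
Added edge: 3->0
Position of 3 (6) > position of 0 (0). Must reorder: 3 must now come before 0.
Run Kahn's algorithm (break ties by smallest node id):
  initial in-degrees: [1, 2, 3, 3, 0, 0, 0]
  ready (indeg=0): [4, 5, 6]
  pop 4: indeg[2]->2; indeg[3]->2 | ready=[5, 6] | order so far=[4]
  pop 5: indeg[2]->1; indeg[3]->1 | ready=[6] | order so far=[4, 5]
  pop 6: indeg[3]->0 | ready=[3] | order so far=[4, 5, 6]
  pop 3: indeg[0]->0 | ready=[0] | order so far=[4, 5, 6, 3]
  pop 0: indeg[1]->1; indeg[2]->0 | ready=[2] | order so far=[4, 5, 6, 3, 0]
  pop 2: indeg[1]->0 | ready=[1] | order so far=[4, 5, 6, 3, 0, 2]
  pop 1: no out-edges | ready=[] | order so far=[4, 5, 6, 3, 0, 2, 1]
  Result: [4, 5, 6, 3, 0, 2, 1]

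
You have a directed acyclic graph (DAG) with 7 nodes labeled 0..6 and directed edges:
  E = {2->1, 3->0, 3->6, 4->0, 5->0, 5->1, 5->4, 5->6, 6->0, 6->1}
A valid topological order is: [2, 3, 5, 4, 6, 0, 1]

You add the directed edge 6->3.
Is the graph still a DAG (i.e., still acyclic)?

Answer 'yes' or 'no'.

Given toposort: [2, 3, 5, 4, 6, 0, 1]
Position of 6: index 4; position of 3: index 1
New edge 6->3: backward (u after v in old order)
Backward edge: old toposort is now invalid. Check if this creates a cycle.
Does 3 already reach 6? Reachable from 3: [0, 1, 3, 6]. YES -> cycle!
Still a DAG? no

Answer: no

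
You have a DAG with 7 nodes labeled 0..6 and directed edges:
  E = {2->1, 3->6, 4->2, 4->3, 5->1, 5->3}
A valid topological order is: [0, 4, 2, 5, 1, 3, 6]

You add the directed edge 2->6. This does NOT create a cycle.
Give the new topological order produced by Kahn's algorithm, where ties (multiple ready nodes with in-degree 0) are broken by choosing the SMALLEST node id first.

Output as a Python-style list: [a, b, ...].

Answer: [0, 4, 2, 5, 1, 3, 6]

Derivation:
Old toposort: [0, 4, 2, 5, 1, 3, 6]
Added edge: 2->6
Position of 2 (2) < position of 6 (6). Old order still valid.
Run Kahn's algorithm (break ties by smallest node id):
  initial in-degrees: [0, 2, 1, 2, 0, 0, 2]
  ready (indeg=0): [0, 4, 5]
  pop 0: no out-edges | ready=[4, 5] | order so far=[0]
  pop 4: indeg[2]->0; indeg[3]->1 | ready=[2, 5] | order so far=[0, 4]
  pop 2: indeg[1]->1; indeg[6]->1 | ready=[5] | order so far=[0, 4, 2]
  pop 5: indeg[1]->0; indeg[3]->0 | ready=[1, 3] | order so far=[0, 4, 2, 5]
  pop 1: no out-edges | ready=[3] | order so far=[0, 4, 2, 5, 1]
  pop 3: indeg[6]->0 | ready=[6] | order so far=[0, 4, 2, 5, 1, 3]
  pop 6: no out-edges | ready=[] | order so far=[0, 4, 2, 5, 1, 3, 6]
  Result: [0, 4, 2, 5, 1, 3, 6]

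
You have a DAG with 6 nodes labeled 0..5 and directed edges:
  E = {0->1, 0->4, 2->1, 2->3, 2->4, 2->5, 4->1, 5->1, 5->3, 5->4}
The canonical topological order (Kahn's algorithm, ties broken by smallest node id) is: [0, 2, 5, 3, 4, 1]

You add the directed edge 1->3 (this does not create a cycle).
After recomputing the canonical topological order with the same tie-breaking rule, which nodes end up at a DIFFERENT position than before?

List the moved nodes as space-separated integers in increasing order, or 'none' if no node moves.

Old toposort: [0, 2, 5, 3, 4, 1]
Added edge 1->3
Recompute Kahn (smallest-id tiebreak):
  initial in-degrees: [0, 4, 0, 3, 3, 1]
  ready (indeg=0): [0, 2]
  pop 0: indeg[1]->3; indeg[4]->2 | ready=[2] | order so far=[0]
  pop 2: indeg[1]->2; indeg[3]->2; indeg[4]->1; indeg[5]->0 | ready=[5] | order so far=[0, 2]
  pop 5: indeg[1]->1; indeg[3]->1; indeg[4]->0 | ready=[4] | order so far=[0, 2, 5]
  pop 4: indeg[1]->0 | ready=[1] | order so far=[0, 2, 5, 4]
  pop 1: indeg[3]->0 | ready=[3] | order so far=[0, 2, 5, 4, 1]
  pop 3: no out-edges | ready=[] | order so far=[0, 2, 5, 4, 1, 3]
New canonical toposort: [0, 2, 5, 4, 1, 3]
Compare positions:
  Node 0: index 0 -> 0 (same)
  Node 1: index 5 -> 4 (moved)
  Node 2: index 1 -> 1 (same)
  Node 3: index 3 -> 5 (moved)
  Node 4: index 4 -> 3 (moved)
  Node 5: index 2 -> 2 (same)
Nodes that changed position: 1 3 4

Answer: 1 3 4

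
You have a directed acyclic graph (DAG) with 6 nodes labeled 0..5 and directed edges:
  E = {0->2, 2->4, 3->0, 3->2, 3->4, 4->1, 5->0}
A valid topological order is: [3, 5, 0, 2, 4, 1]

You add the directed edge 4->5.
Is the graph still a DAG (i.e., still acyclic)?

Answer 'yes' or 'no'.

Answer: no

Derivation:
Given toposort: [3, 5, 0, 2, 4, 1]
Position of 4: index 4; position of 5: index 1
New edge 4->5: backward (u after v in old order)
Backward edge: old toposort is now invalid. Check if this creates a cycle.
Does 5 already reach 4? Reachable from 5: [0, 1, 2, 4, 5]. YES -> cycle!
Still a DAG? no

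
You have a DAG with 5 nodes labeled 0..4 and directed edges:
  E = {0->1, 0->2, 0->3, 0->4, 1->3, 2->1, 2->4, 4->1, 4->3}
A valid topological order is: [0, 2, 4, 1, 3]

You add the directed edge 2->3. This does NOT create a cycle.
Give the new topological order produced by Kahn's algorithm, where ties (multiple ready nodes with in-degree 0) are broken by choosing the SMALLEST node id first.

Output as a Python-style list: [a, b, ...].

Old toposort: [0, 2, 4, 1, 3]
Added edge: 2->3
Position of 2 (1) < position of 3 (4). Old order still valid.
Run Kahn's algorithm (break ties by smallest node id):
  initial in-degrees: [0, 3, 1, 4, 2]
  ready (indeg=0): [0]
  pop 0: indeg[1]->2; indeg[2]->0; indeg[3]->3; indeg[4]->1 | ready=[2] | order so far=[0]
  pop 2: indeg[1]->1; indeg[3]->2; indeg[4]->0 | ready=[4] | order so far=[0, 2]
  pop 4: indeg[1]->0; indeg[3]->1 | ready=[1] | order so far=[0, 2, 4]
  pop 1: indeg[3]->0 | ready=[3] | order so far=[0, 2, 4, 1]
  pop 3: no out-edges | ready=[] | order so far=[0, 2, 4, 1, 3]
  Result: [0, 2, 4, 1, 3]

Answer: [0, 2, 4, 1, 3]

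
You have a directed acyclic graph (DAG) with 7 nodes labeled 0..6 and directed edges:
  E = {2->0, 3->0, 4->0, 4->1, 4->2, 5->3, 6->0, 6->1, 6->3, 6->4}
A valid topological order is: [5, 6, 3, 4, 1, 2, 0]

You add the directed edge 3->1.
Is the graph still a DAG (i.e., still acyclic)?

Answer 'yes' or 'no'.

Given toposort: [5, 6, 3, 4, 1, 2, 0]
Position of 3: index 2; position of 1: index 4
New edge 3->1: forward
Forward edge: respects the existing order. Still a DAG, same toposort still valid.
Still a DAG? yes

Answer: yes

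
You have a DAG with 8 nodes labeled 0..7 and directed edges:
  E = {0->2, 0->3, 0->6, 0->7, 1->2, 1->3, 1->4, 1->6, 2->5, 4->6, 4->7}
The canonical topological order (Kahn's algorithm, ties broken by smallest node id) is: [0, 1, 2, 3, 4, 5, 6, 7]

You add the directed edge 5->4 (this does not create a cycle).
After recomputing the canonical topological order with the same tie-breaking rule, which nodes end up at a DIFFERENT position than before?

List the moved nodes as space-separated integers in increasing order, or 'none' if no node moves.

Old toposort: [0, 1, 2, 3, 4, 5, 6, 7]
Added edge 5->4
Recompute Kahn (smallest-id tiebreak):
  initial in-degrees: [0, 0, 2, 2, 2, 1, 3, 2]
  ready (indeg=0): [0, 1]
  pop 0: indeg[2]->1; indeg[3]->1; indeg[6]->2; indeg[7]->1 | ready=[1] | order so far=[0]
  pop 1: indeg[2]->0; indeg[3]->0; indeg[4]->1; indeg[6]->1 | ready=[2, 3] | order so far=[0, 1]
  pop 2: indeg[5]->0 | ready=[3, 5] | order so far=[0, 1, 2]
  pop 3: no out-edges | ready=[5] | order so far=[0, 1, 2, 3]
  pop 5: indeg[4]->0 | ready=[4] | order so far=[0, 1, 2, 3, 5]
  pop 4: indeg[6]->0; indeg[7]->0 | ready=[6, 7] | order so far=[0, 1, 2, 3, 5, 4]
  pop 6: no out-edges | ready=[7] | order so far=[0, 1, 2, 3, 5, 4, 6]
  pop 7: no out-edges | ready=[] | order so far=[0, 1, 2, 3, 5, 4, 6, 7]
New canonical toposort: [0, 1, 2, 3, 5, 4, 6, 7]
Compare positions:
  Node 0: index 0 -> 0 (same)
  Node 1: index 1 -> 1 (same)
  Node 2: index 2 -> 2 (same)
  Node 3: index 3 -> 3 (same)
  Node 4: index 4 -> 5 (moved)
  Node 5: index 5 -> 4 (moved)
  Node 6: index 6 -> 6 (same)
  Node 7: index 7 -> 7 (same)
Nodes that changed position: 4 5

Answer: 4 5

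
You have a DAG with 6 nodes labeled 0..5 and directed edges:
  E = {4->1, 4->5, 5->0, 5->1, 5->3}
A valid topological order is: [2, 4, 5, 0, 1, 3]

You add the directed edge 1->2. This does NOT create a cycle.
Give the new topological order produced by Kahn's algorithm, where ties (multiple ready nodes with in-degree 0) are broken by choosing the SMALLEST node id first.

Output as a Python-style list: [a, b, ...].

Old toposort: [2, 4, 5, 0, 1, 3]
Added edge: 1->2
Position of 1 (4) > position of 2 (0). Must reorder: 1 must now come before 2.
Run Kahn's algorithm (break ties by smallest node id):
  initial in-degrees: [1, 2, 1, 1, 0, 1]
  ready (indeg=0): [4]
  pop 4: indeg[1]->1; indeg[5]->0 | ready=[5] | order so far=[4]
  pop 5: indeg[0]->0; indeg[1]->0; indeg[3]->0 | ready=[0, 1, 3] | order so far=[4, 5]
  pop 0: no out-edges | ready=[1, 3] | order so far=[4, 5, 0]
  pop 1: indeg[2]->0 | ready=[2, 3] | order so far=[4, 5, 0, 1]
  pop 2: no out-edges | ready=[3] | order so far=[4, 5, 0, 1, 2]
  pop 3: no out-edges | ready=[] | order so far=[4, 5, 0, 1, 2, 3]
  Result: [4, 5, 0, 1, 2, 3]

Answer: [4, 5, 0, 1, 2, 3]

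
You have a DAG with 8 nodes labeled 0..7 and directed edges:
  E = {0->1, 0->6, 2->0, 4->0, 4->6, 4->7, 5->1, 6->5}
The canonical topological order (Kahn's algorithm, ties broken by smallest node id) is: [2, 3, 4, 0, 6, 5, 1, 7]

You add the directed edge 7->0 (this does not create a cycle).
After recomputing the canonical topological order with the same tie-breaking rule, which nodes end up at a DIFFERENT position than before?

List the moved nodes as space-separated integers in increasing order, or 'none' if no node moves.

Answer: 0 1 5 6 7

Derivation:
Old toposort: [2, 3, 4, 0, 6, 5, 1, 7]
Added edge 7->0
Recompute Kahn (smallest-id tiebreak):
  initial in-degrees: [3, 2, 0, 0, 0, 1, 2, 1]
  ready (indeg=0): [2, 3, 4]
  pop 2: indeg[0]->2 | ready=[3, 4] | order so far=[2]
  pop 3: no out-edges | ready=[4] | order so far=[2, 3]
  pop 4: indeg[0]->1; indeg[6]->1; indeg[7]->0 | ready=[7] | order so far=[2, 3, 4]
  pop 7: indeg[0]->0 | ready=[0] | order so far=[2, 3, 4, 7]
  pop 0: indeg[1]->1; indeg[6]->0 | ready=[6] | order so far=[2, 3, 4, 7, 0]
  pop 6: indeg[5]->0 | ready=[5] | order so far=[2, 3, 4, 7, 0, 6]
  pop 5: indeg[1]->0 | ready=[1] | order so far=[2, 3, 4, 7, 0, 6, 5]
  pop 1: no out-edges | ready=[] | order so far=[2, 3, 4, 7, 0, 6, 5, 1]
New canonical toposort: [2, 3, 4, 7, 0, 6, 5, 1]
Compare positions:
  Node 0: index 3 -> 4 (moved)
  Node 1: index 6 -> 7 (moved)
  Node 2: index 0 -> 0 (same)
  Node 3: index 1 -> 1 (same)
  Node 4: index 2 -> 2 (same)
  Node 5: index 5 -> 6 (moved)
  Node 6: index 4 -> 5 (moved)
  Node 7: index 7 -> 3 (moved)
Nodes that changed position: 0 1 5 6 7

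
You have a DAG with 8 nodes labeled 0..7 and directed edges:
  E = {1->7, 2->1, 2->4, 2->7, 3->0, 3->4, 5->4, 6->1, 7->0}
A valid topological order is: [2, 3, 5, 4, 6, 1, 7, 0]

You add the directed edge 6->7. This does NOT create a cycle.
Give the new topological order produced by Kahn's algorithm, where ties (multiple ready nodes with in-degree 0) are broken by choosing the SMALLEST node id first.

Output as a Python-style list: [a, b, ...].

Answer: [2, 3, 5, 4, 6, 1, 7, 0]

Derivation:
Old toposort: [2, 3, 5, 4, 6, 1, 7, 0]
Added edge: 6->7
Position of 6 (4) < position of 7 (6). Old order still valid.
Run Kahn's algorithm (break ties by smallest node id):
  initial in-degrees: [2, 2, 0, 0, 3, 0, 0, 3]
  ready (indeg=0): [2, 3, 5, 6]
  pop 2: indeg[1]->1; indeg[4]->2; indeg[7]->2 | ready=[3, 5, 6] | order so far=[2]
  pop 3: indeg[0]->1; indeg[4]->1 | ready=[5, 6] | order so far=[2, 3]
  pop 5: indeg[4]->0 | ready=[4, 6] | order so far=[2, 3, 5]
  pop 4: no out-edges | ready=[6] | order so far=[2, 3, 5, 4]
  pop 6: indeg[1]->0; indeg[7]->1 | ready=[1] | order so far=[2, 3, 5, 4, 6]
  pop 1: indeg[7]->0 | ready=[7] | order so far=[2, 3, 5, 4, 6, 1]
  pop 7: indeg[0]->0 | ready=[0] | order so far=[2, 3, 5, 4, 6, 1, 7]
  pop 0: no out-edges | ready=[] | order so far=[2, 3, 5, 4, 6, 1, 7, 0]
  Result: [2, 3, 5, 4, 6, 1, 7, 0]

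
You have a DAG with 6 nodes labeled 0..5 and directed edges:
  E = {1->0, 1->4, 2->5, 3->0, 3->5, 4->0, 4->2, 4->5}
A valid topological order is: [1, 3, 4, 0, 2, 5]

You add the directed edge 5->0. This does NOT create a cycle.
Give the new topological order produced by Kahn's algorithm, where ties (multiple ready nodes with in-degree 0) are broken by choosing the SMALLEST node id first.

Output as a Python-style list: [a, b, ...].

Answer: [1, 3, 4, 2, 5, 0]

Derivation:
Old toposort: [1, 3, 4, 0, 2, 5]
Added edge: 5->0
Position of 5 (5) > position of 0 (3). Must reorder: 5 must now come before 0.
Run Kahn's algorithm (break ties by smallest node id):
  initial in-degrees: [4, 0, 1, 0, 1, 3]
  ready (indeg=0): [1, 3]
  pop 1: indeg[0]->3; indeg[4]->0 | ready=[3, 4] | order so far=[1]
  pop 3: indeg[0]->2; indeg[5]->2 | ready=[4] | order so far=[1, 3]
  pop 4: indeg[0]->1; indeg[2]->0; indeg[5]->1 | ready=[2] | order so far=[1, 3, 4]
  pop 2: indeg[5]->0 | ready=[5] | order so far=[1, 3, 4, 2]
  pop 5: indeg[0]->0 | ready=[0] | order so far=[1, 3, 4, 2, 5]
  pop 0: no out-edges | ready=[] | order so far=[1, 3, 4, 2, 5, 0]
  Result: [1, 3, 4, 2, 5, 0]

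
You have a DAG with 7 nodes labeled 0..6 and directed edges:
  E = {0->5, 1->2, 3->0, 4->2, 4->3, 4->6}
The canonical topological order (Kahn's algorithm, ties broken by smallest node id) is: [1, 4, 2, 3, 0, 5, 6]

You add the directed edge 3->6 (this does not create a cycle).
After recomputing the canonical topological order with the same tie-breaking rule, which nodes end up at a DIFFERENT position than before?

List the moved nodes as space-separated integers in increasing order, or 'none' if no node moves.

Old toposort: [1, 4, 2, 3, 0, 5, 6]
Added edge 3->6
Recompute Kahn (smallest-id tiebreak):
  initial in-degrees: [1, 0, 2, 1, 0, 1, 2]
  ready (indeg=0): [1, 4]
  pop 1: indeg[2]->1 | ready=[4] | order so far=[1]
  pop 4: indeg[2]->0; indeg[3]->0; indeg[6]->1 | ready=[2, 3] | order so far=[1, 4]
  pop 2: no out-edges | ready=[3] | order so far=[1, 4, 2]
  pop 3: indeg[0]->0; indeg[6]->0 | ready=[0, 6] | order so far=[1, 4, 2, 3]
  pop 0: indeg[5]->0 | ready=[5, 6] | order so far=[1, 4, 2, 3, 0]
  pop 5: no out-edges | ready=[6] | order so far=[1, 4, 2, 3, 0, 5]
  pop 6: no out-edges | ready=[] | order so far=[1, 4, 2, 3, 0, 5, 6]
New canonical toposort: [1, 4, 2, 3, 0, 5, 6]
Compare positions:
  Node 0: index 4 -> 4 (same)
  Node 1: index 0 -> 0 (same)
  Node 2: index 2 -> 2 (same)
  Node 3: index 3 -> 3 (same)
  Node 4: index 1 -> 1 (same)
  Node 5: index 5 -> 5 (same)
  Node 6: index 6 -> 6 (same)
Nodes that changed position: none

Answer: none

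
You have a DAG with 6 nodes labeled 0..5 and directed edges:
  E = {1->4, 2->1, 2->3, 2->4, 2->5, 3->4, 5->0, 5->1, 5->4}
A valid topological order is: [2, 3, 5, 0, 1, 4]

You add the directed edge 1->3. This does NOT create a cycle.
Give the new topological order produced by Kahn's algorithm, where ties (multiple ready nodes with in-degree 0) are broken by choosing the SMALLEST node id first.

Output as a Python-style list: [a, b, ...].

Answer: [2, 5, 0, 1, 3, 4]

Derivation:
Old toposort: [2, 3, 5, 0, 1, 4]
Added edge: 1->3
Position of 1 (4) > position of 3 (1). Must reorder: 1 must now come before 3.
Run Kahn's algorithm (break ties by smallest node id):
  initial in-degrees: [1, 2, 0, 2, 4, 1]
  ready (indeg=0): [2]
  pop 2: indeg[1]->1; indeg[3]->1; indeg[4]->3; indeg[5]->0 | ready=[5] | order so far=[2]
  pop 5: indeg[0]->0; indeg[1]->0; indeg[4]->2 | ready=[0, 1] | order so far=[2, 5]
  pop 0: no out-edges | ready=[1] | order so far=[2, 5, 0]
  pop 1: indeg[3]->0; indeg[4]->1 | ready=[3] | order so far=[2, 5, 0, 1]
  pop 3: indeg[4]->0 | ready=[4] | order so far=[2, 5, 0, 1, 3]
  pop 4: no out-edges | ready=[] | order so far=[2, 5, 0, 1, 3, 4]
  Result: [2, 5, 0, 1, 3, 4]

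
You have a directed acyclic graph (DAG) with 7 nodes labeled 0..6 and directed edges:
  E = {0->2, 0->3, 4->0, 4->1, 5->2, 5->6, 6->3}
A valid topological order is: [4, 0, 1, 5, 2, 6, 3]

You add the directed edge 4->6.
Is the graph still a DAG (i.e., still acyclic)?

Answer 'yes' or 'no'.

Answer: yes

Derivation:
Given toposort: [4, 0, 1, 5, 2, 6, 3]
Position of 4: index 0; position of 6: index 5
New edge 4->6: forward
Forward edge: respects the existing order. Still a DAG, same toposort still valid.
Still a DAG? yes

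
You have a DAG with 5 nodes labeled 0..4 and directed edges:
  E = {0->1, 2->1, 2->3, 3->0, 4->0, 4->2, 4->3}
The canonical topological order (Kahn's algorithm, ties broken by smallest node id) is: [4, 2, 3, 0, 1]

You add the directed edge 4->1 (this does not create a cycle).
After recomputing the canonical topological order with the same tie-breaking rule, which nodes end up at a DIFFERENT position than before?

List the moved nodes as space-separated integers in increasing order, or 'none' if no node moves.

Answer: none

Derivation:
Old toposort: [4, 2, 3, 0, 1]
Added edge 4->1
Recompute Kahn (smallest-id tiebreak):
  initial in-degrees: [2, 3, 1, 2, 0]
  ready (indeg=0): [4]
  pop 4: indeg[0]->1; indeg[1]->2; indeg[2]->0; indeg[3]->1 | ready=[2] | order so far=[4]
  pop 2: indeg[1]->1; indeg[3]->0 | ready=[3] | order so far=[4, 2]
  pop 3: indeg[0]->0 | ready=[0] | order so far=[4, 2, 3]
  pop 0: indeg[1]->0 | ready=[1] | order so far=[4, 2, 3, 0]
  pop 1: no out-edges | ready=[] | order so far=[4, 2, 3, 0, 1]
New canonical toposort: [4, 2, 3, 0, 1]
Compare positions:
  Node 0: index 3 -> 3 (same)
  Node 1: index 4 -> 4 (same)
  Node 2: index 1 -> 1 (same)
  Node 3: index 2 -> 2 (same)
  Node 4: index 0 -> 0 (same)
Nodes that changed position: none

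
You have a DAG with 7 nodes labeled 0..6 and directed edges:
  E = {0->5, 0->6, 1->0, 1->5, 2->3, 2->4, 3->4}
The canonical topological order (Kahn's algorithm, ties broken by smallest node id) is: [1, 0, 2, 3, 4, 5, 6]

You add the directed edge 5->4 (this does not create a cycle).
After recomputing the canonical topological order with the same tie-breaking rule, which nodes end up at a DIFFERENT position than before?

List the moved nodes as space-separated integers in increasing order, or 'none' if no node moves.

Old toposort: [1, 0, 2, 3, 4, 5, 6]
Added edge 5->4
Recompute Kahn (smallest-id tiebreak):
  initial in-degrees: [1, 0, 0, 1, 3, 2, 1]
  ready (indeg=0): [1, 2]
  pop 1: indeg[0]->0; indeg[5]->1 | ready=[0, 2] | order so far=[1]
  pop 0: indeg[5]->0; indeg[6]->0 | ready=[2, 5, 6] | order so far=[1, 0]
  pop 2: indeg[3]->0; indeg[4]->2 | ready=[3, 5, 6] | order so far=[1, 0, 2]
  pop 3: indeg[4]->1 | ready=[5, 6] | order so far=[1, 0, 2, 3]
  pop 5: indeg[4]->0 | ready=[4, 6] | order so far=[1, 0, 2, 3, 5]
  pop 4: no out-edges | ready=[6] | order so far=[1, 0, 2, 3, 5, 4]
  pop 6: no out-edges | ready=[] | order so far=[1, 0, 2, 3, 5, 4, 6]
New canonical toposort: [1, 0, 2, 3, 5, 4, 6]
Compare positions:
  Node 0: index 1 -> 1 (same)
  Node 1: index 0 -> 0 (same)
  Node 2: index 2 -> 2 (same)
  Node 3: index 3 -> 3 (same)
  Node 4: index 4 -> 5 (moved)
  Node 5: index 5 -> 4 (moved)
  Node 6: index 6 -> 6 (same)
Nodes that changed position: 4 5

Answer: 4 5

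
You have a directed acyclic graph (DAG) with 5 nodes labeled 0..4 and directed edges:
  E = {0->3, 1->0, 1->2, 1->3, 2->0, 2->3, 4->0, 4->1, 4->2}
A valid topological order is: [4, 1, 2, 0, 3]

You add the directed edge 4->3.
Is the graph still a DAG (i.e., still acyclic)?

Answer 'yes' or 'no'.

Answer: yes

Derivation:
Given toposort: [4, 1, 2, 0, 3]
Position of 4: index 0; position of 3: index 4
New edge 4->3: forward
Forward edge: respects the existing order. Still a DAG, same toposort still valid.
Still a DAG? yes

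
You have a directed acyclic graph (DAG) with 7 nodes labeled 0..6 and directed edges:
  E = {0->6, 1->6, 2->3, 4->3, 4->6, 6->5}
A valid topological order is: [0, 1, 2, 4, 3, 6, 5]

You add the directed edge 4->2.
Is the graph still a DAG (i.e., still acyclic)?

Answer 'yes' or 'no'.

Given toposort: [0, 1, 2, 4, 3, 6, 5]
Position of 4: index 3; position of 2: index 2
New edge 4->2: backward (u after v in old order)
Backward edge: old toposort is now invalid. Check if this creates a cycle.
Does 2 already reach 4? Reachable from 2: [2, 3]. NO -> still a DAG (reorder needed).
Still a DAG? yes

Answer: yes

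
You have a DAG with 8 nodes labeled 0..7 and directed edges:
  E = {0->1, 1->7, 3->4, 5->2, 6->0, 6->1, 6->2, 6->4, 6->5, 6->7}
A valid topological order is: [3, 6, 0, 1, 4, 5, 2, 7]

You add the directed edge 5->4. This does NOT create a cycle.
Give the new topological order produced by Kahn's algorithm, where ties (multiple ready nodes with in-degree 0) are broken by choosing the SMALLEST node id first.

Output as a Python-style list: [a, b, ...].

Old toposort: [3, 6, 0, 1, 4, 5, 2, 7]
Added edge: 5->4
Position of 5 (5) > position of 4 (4). Must reorder: 5 must now come before 4.
Run Kahn's algorithm (break ties by smallest node id):
  initial in-degrees: [1, 2, 2, 0, 3, 1, 0, 2]
  ready (indeg=0): [3, 6]
  pop 3: indeg[4]->2 | ready=[6] | order so far=[3]
  pop 6: indeg[0]->0; indeg[1]->1; indeg[2]->1; indeg[4]->1; indeg[5]->0; indeg[7]->1 | ready=[0, 5] | order so far=[3, 6]
  pop 0: indeg[1]->0 | ready=[1, 5] | order so far=[3, 6, 0]
  pop 1: indeg[7]->0 | ready=[5, 7] | order so far=[3, 6, 0, 1]
  pop 5: indeg[2]->0; indeg[4]->0 | ready=[2, 4, 7] | order so far=[3, 6, 0, 1, 5]
  pop 2: no out-edges | ready=[4, 7] | order so far=[3, 6, 0, 1, 5, 2]
  pop 4: no out-edges | ready=[7] | order so far=[3, 6, 0, 1, 5, 2, 4]
  pop 7: no out-edges | ready=[] | order so far=[3, 6, 0, 1, 5, 2, 4, 7]
  Result: [3, 6, 0, 1, 5, 2, 4, 7]

Answer: [3, 6, 0, 1, 5, 2, 4, 7]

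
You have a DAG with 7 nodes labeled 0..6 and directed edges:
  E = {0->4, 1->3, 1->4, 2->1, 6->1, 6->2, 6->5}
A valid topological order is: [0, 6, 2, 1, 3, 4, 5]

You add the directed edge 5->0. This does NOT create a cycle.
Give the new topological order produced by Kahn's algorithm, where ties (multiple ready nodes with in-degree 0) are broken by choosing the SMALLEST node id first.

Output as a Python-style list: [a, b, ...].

Old toposort: [0, 6, 2, 1, 3, 4, 5]
Added edge: 5->0
Position of 5 (6) > position of 0 (0). Must reorder: 5 must now come before 0.
Run Kahn's algorithm (break ties by smallest node id):
  initial in-degrees: [1, 2, 1, 1, 2, 1, 0]
  ready (indeg=0): [6]
  pop 6: indeg[1]->1; indeg[2]->0; indeg[5]->0 | ready=[2, 5] | order so far=[6]
  pop 2: indeg[1]->0 | ready=[1, 5] | order so far=[6, 2]
  pop 1: indeg[3]->0; indeg[4]->1 | ready=[3, 5] | order so far=[6, 2, 1]
  pop 3: no out-edges | ready=[5] | order so far=[6, 2, 1, 3]
  pop 5: indeg[0]->0 | ready=[0] | order so far=[6, 2, 1, 3, 5]
  pop 0: indeg[4]->0 | ready=[4] | order so far=[6, 2, 1, 3, 5, 0]
  pop 4: no out-edges | ready=[] | order so far=[6, 2, 1, 3, 5, 0, 4]
  Result: [6, 2, 1, 3, 5, 0, 4]

Answer: [6, 2, 1, 3, 5, 0, 4]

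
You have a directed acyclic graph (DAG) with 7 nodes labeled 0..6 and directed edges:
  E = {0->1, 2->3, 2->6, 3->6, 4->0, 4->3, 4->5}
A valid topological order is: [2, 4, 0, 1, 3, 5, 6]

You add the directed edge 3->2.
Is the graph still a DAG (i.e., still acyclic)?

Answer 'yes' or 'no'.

Answer: no

Derivation:
Given toposort: [2, 4, 0, 1, 3, 5, 6]
Position of 3: index 4; position of 2: index 0
New edge 3->2: backward (u after v in old order)
Backward edge: old toposort is now invalid. Check if this creates a cycle.
Does 2 already reach 3? Reachable from 2: [2, 3, 6]. YES -> cycle!
Still a DAG? no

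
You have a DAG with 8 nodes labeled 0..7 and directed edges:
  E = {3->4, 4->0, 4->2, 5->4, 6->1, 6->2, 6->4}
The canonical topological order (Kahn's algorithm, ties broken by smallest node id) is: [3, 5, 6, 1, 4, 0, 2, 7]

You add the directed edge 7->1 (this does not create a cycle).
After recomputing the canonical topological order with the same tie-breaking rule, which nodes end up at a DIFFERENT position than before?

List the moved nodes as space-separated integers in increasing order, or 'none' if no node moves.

Old toposort: [3, 5, 6, 1, 4, 0, 2, 7]
Added edge 7->1
Recompute Kahn (smallest-id tiebreak):
  initial in-degrees: [1, 2, 2, 0, 3, 0, 0, 0]
  ready (indeg=0): [3, 5, 6, 7]
  pop 3: indeg[4]->2 | ready=[5, 6, 7] | order so far=[3]
  pop 5: indeg[4]->1 | ready=[6, 7] | order so far=[3, 5]
  pop 6: indeg[1]->1; indeg[2]->1; indeg[4]->0 | ready=[4, 7] | order so far=[3, 5, 6]
  pop 4: indeg[0]->0; indeg[2]->0 | ready=[0, 2, 7] | order so far=[3, 5, 6, 4]
  pop 0: no out-edges | ready=[2, 7] | order so far=[3, 5, 6, 4, 0]
  pop 2: no out-edges | ready=[7] | order so far=[3, 5, 6, 4, 0, 2]
  pop 7: indeg[1]->0 | ready=[1] | order so far=[3, 5, 6, 4, 0, 2, 7]
  pop 1: no out-edges | ready=[] | order so far=[3, 5, 6, 4, 0, 2, 7, 1]
New canonical toposort: [3, 5, 6, 4, 0, 2, 7, 1]
Compare positions:
  Node 0: index 5 -> 4 (moved)
  Node 1: index 3 -> 7 (moved)
  Node 2: index 6 -> 5 (moved)
  Node 3: index 0 -> 0 (same)
  Node 4: index 4 -> 3 (moved)
  Node 5: index 1 -> 1 (same)
  Node 6: index 2 -> 2 (same)
  Node 7: index 7 -> 6 (moved)
Nodes that changed position: 0 1 2 4 7

Answer: 0 1 2 4 7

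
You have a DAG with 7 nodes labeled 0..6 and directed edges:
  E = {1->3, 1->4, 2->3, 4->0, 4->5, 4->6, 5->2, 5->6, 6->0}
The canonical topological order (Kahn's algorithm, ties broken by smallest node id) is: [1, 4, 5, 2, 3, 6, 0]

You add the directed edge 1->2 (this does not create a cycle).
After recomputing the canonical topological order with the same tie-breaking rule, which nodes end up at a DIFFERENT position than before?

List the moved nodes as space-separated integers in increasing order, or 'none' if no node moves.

Old toposort: [1, 4, 5, 2, 3, 6, 0]
Added edge 1->2
Recompute Kahn (smallest-id tiebreak):
  initial in-degrees: [2, 0, 2, 2, 1, 1, 2]
  ready (indeg=0): [1]
  pop 1: indeg[2]->1; indeg[3]->1; indeg[4]->0 | ready=[4] | order so far=[1]
  pop 4: indeg[0]->1; indeg[5]->0; indeg[6]->1 | ready=[5] | order so far=[1, 4]
  pop 5: indeg[2]->0; indeg[6]->0 | ready=[2, 6] | order so far=[1, 4, 5]
  pop 2: indeg[3]->0 | ready=[3, 6] | order so far=[1, 4, 5, 2]
  pop 3: no out-edges | ready=[6] | order so far=[1, 4, 5, 2, 3]
  pop 6: indeg[0]->0 | ready=[0] | order so far=[1, 4, 5, 2, 3, 6]
  pop 0: no out-edges | ready=[] | order so far=[1, 4, 5, 2, 3, 6, 0]
New canonical toposort: [1, 4, 5, 2, 3, 6, 0]
Compare positions:
  Node 0: index 6 -> 6 (same)
  Node 1: index 0 -> 0 (same)
  Node 2: index 3 -> 3 (same)
  Node 3: index 4 -> 4 (same)
  Node 4: index 1 -> 1 (same)
  Node 5: index 2 -> 2 (same)
  Node 6: index 5 -> 5 (same)
Nodes that changed position: none

Answer: none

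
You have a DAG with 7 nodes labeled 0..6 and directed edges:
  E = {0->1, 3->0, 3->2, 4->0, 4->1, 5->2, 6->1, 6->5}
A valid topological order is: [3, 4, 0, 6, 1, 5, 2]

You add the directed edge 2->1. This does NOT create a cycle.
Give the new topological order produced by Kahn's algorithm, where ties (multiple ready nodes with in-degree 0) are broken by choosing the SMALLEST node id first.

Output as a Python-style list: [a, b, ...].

Old toposort: [3, 4, 0, 6, 1, 5, 2]
Added edge: 2->1
Position of 2 (6) > position of 1 (4). Must reorder: 2 must now come before 1.
Run Kahn's algorithm (break ties by smallest node id):
  initial in-degrees: [2, 4, 2, 0, 0, 1, 0]
  ready (indeg=0): [3, 4, 6]
  pop 3: indeg[0]->1; indeg[2]->1 | ready=[4, 6] | order so far=[3]
  pop 4: indeg[0]->0; indeg[1]->3 | ready=[0, 6] | order so far=[3, 4]
  pop 0: indeg[1]->2 | ready=[6] | order so far=[3, 4, 0]
  pop 6: indeg[1]->1; indeg[5]->0 | ready=[5] | order so far=[3, 4, 0, 6]
  pop 5: indeg[2]->0 | ready=[2] | order so far=[3, 4, 0, 6, 5]
  pop 2: indeg[1]->0 | ready=[1] | order so far=[3, 4, 0, 6, 5, 2]
  pop 1: no out-edges | ready=[] | order so far=[3, 4, 0, 6, 5, 2, 1]
  Result: [3, 4, 0, 6, 5, 2, 1]

Answer: [3, 4, 0, 6, 5, 2, 1]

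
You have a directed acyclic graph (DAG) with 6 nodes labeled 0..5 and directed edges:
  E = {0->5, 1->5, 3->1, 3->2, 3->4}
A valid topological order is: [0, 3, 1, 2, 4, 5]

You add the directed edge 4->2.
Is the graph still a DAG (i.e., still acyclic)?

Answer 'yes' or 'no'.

Answer: yes

Derivation:
Given toposort: [0, 3, 1, 2, 4, 5]
Position of 4: index 4; position of 2: index 3
New edge 4->2: backward (u after v in old order)
Backward edge: old toposort is now invalid. Check if this creates a cycle.
Does 2 already reach 4? Reachable from 2: [2]. NO -> still a DAG (reorder needed).
Still a DAG? yes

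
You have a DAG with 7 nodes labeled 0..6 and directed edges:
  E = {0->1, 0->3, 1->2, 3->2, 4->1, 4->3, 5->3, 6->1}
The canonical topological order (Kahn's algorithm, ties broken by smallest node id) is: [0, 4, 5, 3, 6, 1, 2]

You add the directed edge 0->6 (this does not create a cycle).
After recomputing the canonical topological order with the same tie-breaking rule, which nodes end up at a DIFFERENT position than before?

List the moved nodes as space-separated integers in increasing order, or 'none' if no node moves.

Answer: none

Derivation:
Old toposort: [0, 4, 5, 3, 6, 1, 2]
Added edge 0->6
Recompute Kahn (smallest-id tiebreak):
  initial in-degrees: [0, 3, 2, 3, 0, 0, 1]
  ready (indeg=0): [0, 4, 5]
  pop 0: indeg[1]->2; indeg[3]->2; indeg[6]->0 | ready=[4, 5, 6] | order so far=[0]
  pop 4: indeg[1]->1; indeg[3]->1 | ready=[5, 6] | order so far=[0, 4]
  pop 5: indeg[3]->0 | ready=[3, 6] | order so far=[0, 4, 5]
  pop 3: indeg[2]->1 | ready=[6] | order so far=[0, 4, 5, 3]
  pop 6: indeg[1]->0 | ready=[1] | order so far=[0, 4, 5, 3, 6]
  pop 1: indeg[2]->0 | ready=[2] | order so far=[0, 4, 5, 3, 6, 1]
  pop 2: no out-edges | ready=[] | order so far=[0, 4, 5, 3, 6, 1, 2]
New canonical toposort: [0, 4, 5, 3, 6, 1, 2]
Compare positions:
  Node 0: index 0 -> 0 (same)
  Node 1: index 5 -> 5 (same)
  Node 2: index 6 -> 6 (same)
  Node 3: index 3 -> 3 (same)
  Node 4: index 1 -> 1 (same)
  Node 5: index 2 -> 2 (same)
  Node 6: index 4 -> 4 (same)
Nodes that changed position: none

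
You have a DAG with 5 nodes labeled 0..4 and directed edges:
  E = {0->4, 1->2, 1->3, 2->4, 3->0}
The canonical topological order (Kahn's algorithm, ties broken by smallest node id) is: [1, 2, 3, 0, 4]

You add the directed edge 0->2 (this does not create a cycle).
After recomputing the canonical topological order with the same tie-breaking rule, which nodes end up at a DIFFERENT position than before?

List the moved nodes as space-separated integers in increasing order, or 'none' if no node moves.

Answer: 0 2 3

Derivation:
Old toposort: [1, 2, 3, 0, 4]
Added edge 0->2
Recompute Kahn (smallest-id tiebreak):
  initial in-degrees: [1, 0, 2, 1, 2]
  ready (indeg=0): [1]
  pop 1: indeg[2]->1; indeg[3]->0 | ready=[3] | order so far=[1]
  pop 3: indeg[0]->0 | ready=[0] | order so far=[1, 3]
  pop 0: indeg[2]->0; indeg[4]->1 | ready=[2] | order so far=[1, 3, 0]
  pop 2: indeg[4]->0 | ready=[4] | order so far=[1, 3, 0, 2]
  pop 4: no out-edges | ready=[] | order so far=[1, 3, 0, 2, 4]
New canonical toposort: [1, 3, 0, 2, 4]
Compare positions:
  Node 0: index 3 -> 2 (moved)
  Node 1: index 0 -> 0 (same)
  Node 2: index 1 -> 3 (moved)
  Node 3: index 2 -> 1 (moved)
  Node 4: index 4 -> 4 (same)
Nodes that changed position: 0 2 3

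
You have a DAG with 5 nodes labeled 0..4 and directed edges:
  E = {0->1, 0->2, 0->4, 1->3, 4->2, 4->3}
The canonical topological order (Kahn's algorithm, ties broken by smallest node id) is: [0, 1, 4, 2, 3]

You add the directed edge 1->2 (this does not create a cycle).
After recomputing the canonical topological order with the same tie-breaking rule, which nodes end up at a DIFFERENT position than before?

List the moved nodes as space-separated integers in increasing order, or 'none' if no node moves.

Old toposort: [0, 1, 4, 2, 3]
Added edge 1->2
Recompute Kahn (smallest-id tiebreak):
  initial in-degrees: [0, 1, 3, 2, 1]
  ready (indeg=0): [0]
  pop 0: indeg[1]->0; indeg[2]->2; indeg[4]->0 | ready=[1, 4] | order so far=[0]
  pop 1: indeg[2]->1; indeg[3]->1 | ready=[4] | order so far=[0, 1]
  pop 4: indeg[2]->0; indeg[3]->0 | ready=[2, 3] | order so far=[0, 1, 4]
  pop 2: no out-edges | ready=[3] | order so far=[0, 1, 4, 2]
  pop 3: no out-edges | ready=[] | order so far=[0, 1, 4, 2, 3]
New canonical toposort: [0, 1, 4, 2, 3]
Compare positions:
  Node 0: index 0 -> 0 (same)
  Node 1: index 1 -> 1 (same)
  Node 2: index 3 -> 3 (same)
  Node 3: index 4 -> 4 (same)
  Node 4: index 2 -> 2 (same)
Nodes that changed position: none

Answer: none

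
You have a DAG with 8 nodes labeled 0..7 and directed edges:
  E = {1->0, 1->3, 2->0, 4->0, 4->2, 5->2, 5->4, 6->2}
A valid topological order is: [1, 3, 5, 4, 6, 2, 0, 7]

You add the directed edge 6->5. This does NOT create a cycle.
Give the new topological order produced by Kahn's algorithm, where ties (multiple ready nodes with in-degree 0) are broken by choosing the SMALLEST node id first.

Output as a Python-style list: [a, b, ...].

Old toposort: [1, 3, 5, 4, 6, 2, 0, 7]
Added edge: 6->5
Position of 6 (4) > position of 5 (2). Must reorder: 6 must now come before 5.
Run Kahn's algorithm (break ties by smallest node id):
  initial in-degrees: [3, 0, 3, 1, 1, 1, 0, 0]
  ready (indeg=0): [1, 6, 7]
  pop 1: indeg[0]->2; indeg[3]->0 | ready=[3, 6, 7] | order so far=[1]
  pop 3: no out-edges | ready=[6, 7] | order so far=[1, 3]
  pop 6: indeg[2]->2; indeg[5]->0 | ready=[5, 7] | order so far=[1, 3, 6]
  pop 5: indeg[2]->1; indeg[4]->0 | ready=[4, 7] | order so far=[1, 3, 6, 5]
  pop 4: indeg[0]->1; indeg[2]->0 | ready=[2, 7] | order so far=[1, 3, 6, 5, 4]
  pop 2: indeg[0]->0 | ready=[0, 7] | order so far=[1, 3, 6, 5, 4, 2]
  pop 0: no out-edges | ready=[7] | order so far=[1, 3, 6, 5, 4, 2, 0]
  pop 7: no out-edges | ready=[] | order so far=[1, 3, 6, 5, 4, 2, 0, 7]
  Result: [1, 3, 6, 5, 4, 2, 0, 7]

Answer: [1, 3, 6, 5, 4, 2, 0, 7]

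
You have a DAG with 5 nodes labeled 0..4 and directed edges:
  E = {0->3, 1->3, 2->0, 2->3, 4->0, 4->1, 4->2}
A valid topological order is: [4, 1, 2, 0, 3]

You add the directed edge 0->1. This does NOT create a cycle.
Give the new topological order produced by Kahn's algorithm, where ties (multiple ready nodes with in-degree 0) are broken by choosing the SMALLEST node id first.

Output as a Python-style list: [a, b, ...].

Old toposort: [4, 1, 2, 0, 3]
Added edge: 0->1
Position of 0 (3) > position of 1 (1). Must reorder: 0 must now come before 1.
Run Kahn's algorithm (break ties by smallest node id):
  initial in-degrees: [2, 2, 1, 3, 0]
  ready (indeg=0): [4]
  pop 4: indeg[0]->1; indeg[1]->1; indeg[2]->0 | ready=[2] | order so far=[4]
  pop 2: indeg[0]->0; indeg[3]->2 | ready=[0] | order so far=[4, 2]
  pop 0: indeg[1]->0; indeg[3]->1 | ready=[1] | order so far=[4, 2, 0]
  pop 1: indeg[3]->0 | ready=[3] | order so far=[4, 2, 0, 1]
  pop 3: no out-edges | ready=[] | order so far=[4, 2, 0, 1, 3]
  Result: [4, 2, 0, 1, 3]

Answer: [4, 2, 0, 1, 3]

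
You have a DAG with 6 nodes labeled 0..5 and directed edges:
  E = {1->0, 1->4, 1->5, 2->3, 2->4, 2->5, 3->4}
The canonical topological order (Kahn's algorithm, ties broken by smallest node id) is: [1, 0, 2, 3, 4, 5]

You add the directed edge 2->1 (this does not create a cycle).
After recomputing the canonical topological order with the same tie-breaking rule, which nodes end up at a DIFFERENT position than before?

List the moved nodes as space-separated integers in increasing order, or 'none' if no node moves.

Old toposort: [1, 0, 2, 3, 4, 5]
Added edge 2->1
Recompute Kahn (smallest-id tiebreak):
  initial in-degrees: [1, 1, 0, 1, 3, 2]
  ready (indeg=0): [2]
  pop 2: indeg[1]->0; indeg[3]->0; indeg[4]->2; indeg[5]->1 | ready=[1, 3] | order so far=[2]
  pop 1: indeg[0]->0; indeg[4]->1; indeg[5]->0 | ready=[0, 3, 5] | order so far=[2, 1]
  pop 0: no out-edges | ready=[3, 5] | order so far=[2, 1, 0]
  pop 3: indeg[4]->0 | ready=[4, 5] | order so far=[2, 1, 0, 3]
  pop 4: no out-edges | ready=[5] | order so far=[2, 1, 0, 3, 4]
  pop 5: no out-edges | ready=[] | order so far=[2, 1, 0, 3, 4, 5]
New canonical toposort: [2, 1, 0, 3, 4, 5]
Compare positions:
  Node 0: index 1 -> 2 (moved)
  Node 1: index 0 -> 1 (moved)
  Node 2: index 2 -> 0 (moved)
  Node 3: index 3 -> 3 (same)
  Node 4: index 4 -> 4 (same)
  Node 5: index 5 -> 5 (same)
Nodes that changed position: 0 1 2

Answer: 0 1 2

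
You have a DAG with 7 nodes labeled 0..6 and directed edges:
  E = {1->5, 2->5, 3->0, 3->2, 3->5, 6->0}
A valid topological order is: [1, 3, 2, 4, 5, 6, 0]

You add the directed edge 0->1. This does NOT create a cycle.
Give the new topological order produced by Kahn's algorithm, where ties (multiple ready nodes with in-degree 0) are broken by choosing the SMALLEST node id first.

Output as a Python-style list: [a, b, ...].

Answer: [3, 2, 4, 6, 0, 1, 5]

Derivation:
Old toposort: [1, 3, 2, 4, 5, 6, 0]
Added edge: 0->1
Position of 0 (6) > position of 1 (0). Must reorder: 0 must now come before 1.
Run Kahn's algorithm (break ties by smallest node id):
  initial in-degrees: [2, 1, 1, 0, 0, 3, 0]
  ready (indeg=0): [3, 4, 6]
  pop 3: indeg[0]->1; indeg[2]->0; indeg[5]->2 | ready=[2, 4, 6] | order so far=[3]
  pop 2: indeg[5]->1 | ready=[4, 6] | order so far=[3, 2]
  pop 4: no out-edges | ready=[6] | order so far=[3, 2, 4]
  pop 6: indeg[0]->0 | ready=[0] | order so far=[3, 2, 4, 6]
  pop 0: indeg[1]->0 | ready=[1] | order so far=[3, 2, 4, 6, 0]
  pop 1: indeg[5]->0 | ready=[5] | order so far=[3, 2, 4, 6, 0, 1]
  pop 5: no out-edges | ready=[] | order so far=[3, 2, 4, 6, 0, 1, 5]
  Result: [3, 2, 4, 6, 0, 1, 5]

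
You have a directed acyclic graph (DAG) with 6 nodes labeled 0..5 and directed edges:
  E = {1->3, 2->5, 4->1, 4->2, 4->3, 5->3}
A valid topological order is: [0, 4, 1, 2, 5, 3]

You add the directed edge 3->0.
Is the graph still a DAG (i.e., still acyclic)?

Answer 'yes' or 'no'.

Answer: yes

Derivation:
Given toposort: [0, 4, 1, 2, 5, 3]
Position of 3: index 5; position of 0: index 0
New edge 3->0: backward (u after v in old order)
Backward edge: old toposort is now invalid. Check if this creates a cycle.
Does 0 already reach 3? Reachable from 0: [0]. NO -> still a DAG (reorder needed).
Still a DAG? yes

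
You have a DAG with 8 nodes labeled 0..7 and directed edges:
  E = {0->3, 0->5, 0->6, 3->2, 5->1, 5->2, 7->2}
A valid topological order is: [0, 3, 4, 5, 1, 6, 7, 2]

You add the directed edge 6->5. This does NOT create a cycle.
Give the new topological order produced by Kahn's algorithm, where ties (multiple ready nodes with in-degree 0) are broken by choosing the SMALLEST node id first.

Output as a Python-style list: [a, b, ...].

Old toposort: [0, 3, 4, 5, 1, 6, 7, 2]
Added edge: 6->5
Position of 6 (5) > position of 5 (3). Must reorder: 6 must now come before 5.
Run Kahn's algorithm (break ties by smallest node id):
  initial in-degrees: [0, 1, 3, 1, 0, 2, 1, 0]
  ready (indeg=0): [0, 4, 7]
  pop 0: indeg[3]->0; indeg[5]->1; indeg[6]->0 | ready=[3, 4, 6, 7] | order so far=[0]
  pop 3: indeg[2]->2 | ready=[4, 6, 7] | order so far=[0, 3]
  pop 4: no out-edges | ready=[6, 7] | order so far=[0, 3, 4]
  pop 6: indeg[5]->0 | ready=[5, 7] | order so far=[0, 3, 4, 6]
  pop 5: indeg[1]->0; indeg[2]->1 | ready=[1, 7] | order so far=[0, 3, 4, 6, 5]
  pop 1: no out-edges | ready=[7] | order so far=[0, 3, 4, 6, 5, 1]
  pop 7: indeg[2]->0 | ready=[2] | order so far=[0, 3, 4, 6, 5, 1, 7]
  pop 2: no out-edges | ready=[] | order so far=[0, 3, 4, 6, 5, 1, 7, 2]
  Result: [0, 3, 4, 6, 5, 1, 7, 2]

Answer: [0, 3, 4, 6, 5, 1, 7, 2]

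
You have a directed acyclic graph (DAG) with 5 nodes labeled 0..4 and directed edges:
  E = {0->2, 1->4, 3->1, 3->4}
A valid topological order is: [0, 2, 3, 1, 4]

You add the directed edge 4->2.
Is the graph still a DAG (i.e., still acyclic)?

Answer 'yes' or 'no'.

Answer: yes

Derivation:
Given toposort: [0, 2, 3, 1, 4]
Position of 4: index 4; position of 2: index 1
New edge 4->2: backward (u after v in old order)
Backward edge: old toposort is now invalid. Check if this creates a cycle.
Does 2 already reach 4? Reachable from 2: [2]. NO -> still a DAG (reorder needed).
Still a DAG? yes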